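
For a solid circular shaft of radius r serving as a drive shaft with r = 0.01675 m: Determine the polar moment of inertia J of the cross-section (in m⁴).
Model: a solid circular shaft of radius r, so J = (π·r^4) / 2.
Substitute:
  J = (π × 0.01675^4) / 2
  J = 1.236 × 10⁻⁷ m⁴
Final answer: J = 1.236 × 10⁻⁷ m⁴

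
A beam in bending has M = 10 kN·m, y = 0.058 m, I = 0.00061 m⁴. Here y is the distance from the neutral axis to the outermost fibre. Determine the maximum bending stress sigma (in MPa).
Model: a beam in bending, so sigma = (M·y) / I.
Convert to SI units:
  M = 10 kN·m = 10000 N·m
Substitute:
  sigma = (10000 × 0.058) / 0.00061
  sigma = 950800 Pa
Convert: sigma = 950800 Pa = 0.9508 MPa
Final answer: sigma = 0.9508 MPa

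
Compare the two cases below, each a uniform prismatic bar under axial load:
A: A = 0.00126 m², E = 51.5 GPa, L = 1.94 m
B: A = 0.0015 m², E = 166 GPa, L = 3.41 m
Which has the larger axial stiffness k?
Model: a uniform prismatic bar under axial load, so k = (A·E) / L (SI units).
  A: k = (0.00126 × (5.15 × 10¹⁰)) / 1.94 = 3.345 × 10⁷ N/m = 33.45 MN/m
  B: k = (0.0015 × (1.66 × 10¹¹)) / 3.41 = 7.302 × 10⁷ N/m = 73.02 MN/m
73.02 MN/m > 33.45 MN/m, so B is larger.
Final answer: B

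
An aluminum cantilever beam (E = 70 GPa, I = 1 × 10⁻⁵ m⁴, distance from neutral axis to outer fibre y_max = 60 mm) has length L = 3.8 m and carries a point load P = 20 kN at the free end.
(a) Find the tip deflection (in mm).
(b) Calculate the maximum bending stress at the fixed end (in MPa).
(a) Tip deflection of a cantilever with an end point load: δ = P·L^3 / (3·E·I). Convert P = 20 kN = 20000 N, E = 70 GPa = 7 × 10¹⁰ Pa.
  δ = (20000 × 3.8^3) / (3 × (7 × 10¹⁰) × (1 × 10⁻⁵)) = 0.5226 m = 522.6 mm
(b) Maximum bending moment at the fixed end: M = P·L = 20000 × 3.8 = 76000 N·m. Convert y_max = 60 mm = 0.06 m.
  σ = M·y_max / I = (76000 × 0.06) / (1 × 10⁻⁵) = 4.56 × 10⁸ Pa = 456 MPa
Final answer: (a) δ = 522.6 mm, (b) σ = 456 MPa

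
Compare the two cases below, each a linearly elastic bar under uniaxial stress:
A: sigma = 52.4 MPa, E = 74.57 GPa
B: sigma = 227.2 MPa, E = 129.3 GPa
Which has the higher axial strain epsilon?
Model: a linearly elastic bar under uniaxial stress, so epsilon = sigma / E (SI units).
  A: epsilon = (5.24 × 10⁷) / (7.457 × 10¹⁰) = 0.0007027
  B: epsilon = (2.272 × 10⁸) / (1.293 × 10¹¹) = 0.001757
0.001757 > 0.0007027, so B is larger.
Final answer: B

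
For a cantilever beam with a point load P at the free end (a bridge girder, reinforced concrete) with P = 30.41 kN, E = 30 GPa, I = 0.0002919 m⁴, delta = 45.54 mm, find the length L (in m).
Model: a cantilever beam with a point load P at the free end, so delta = (P·L^3) / (3·E·I).
Solve for L: L = ((3·delta·E·I) / P)^(1/3).
Convert to SI units:
  P = 30.41 kN = 30410 N
  E = 30 GPa = 3 × 10¹⁰ Pa
  delta = 45.54 mm = 0.04554 m
Substitute:
  L = ((3 × 0.04554 × (3 × 10¹⁰) × 0.0002919) / 30410)^(1/3)
  L = 3.401 m
Final answer: L = 3.401 m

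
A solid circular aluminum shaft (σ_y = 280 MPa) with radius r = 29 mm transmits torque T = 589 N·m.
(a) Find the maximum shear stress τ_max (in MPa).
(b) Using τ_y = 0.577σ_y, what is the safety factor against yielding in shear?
(a) For a solid circular shaft, τ_max = T·r/J with J = π·r^4/2, i.e. τ_max = 2·T / (π·r^3). Convert r = 29 mm = 0.029 m.
  τ_max = (2 × 589) / (π × 0.029^3) = 1.537 × 10⁷ Pa = 15.37 MPa
(b) τ_y = 0.577 × 280 = 161.56 MPa
  SF = τ_y/τ_max = 161.56 / 15.37 = 10.51
Final answer: (a) τ_max = 15.37 MPa, (b) SF = 10.51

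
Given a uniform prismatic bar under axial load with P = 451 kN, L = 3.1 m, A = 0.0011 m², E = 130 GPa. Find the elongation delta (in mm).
Model: a uniform prismatic bar under axial load, so delta = (P·L) / (A·E).
Convert to SI units:
  P = 451 kN = 451000 N
  E = 130 GPa = 1.3 × 10¹¹ Pa
Substitute:
  delta = (451000 × 3.1) / (0.0011 × (1.3 × 10¹¹))
  delta = 0.009777 m
Convert: delta = 0.009777 m = 9.777 mm
Final answer: delta = 9.777 mm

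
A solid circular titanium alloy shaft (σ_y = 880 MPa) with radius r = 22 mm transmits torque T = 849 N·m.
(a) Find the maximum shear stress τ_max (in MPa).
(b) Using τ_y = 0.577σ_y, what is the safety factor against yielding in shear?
(a) For a solid circular shaft, τ_max = T·r/J with J = π·r^4/2, i.e. τ_max = 2·T / (π·r^3). Convert r = 22 mm = 0.022 m.
  τ_max = (2 × 849) / (π × 0.022^3) = 5.076 × 10⁷ Pa = 50.76 MPa
(b) τ_y = 0.577 × 880 = 507.76 MPa
  SF = τ_y/τ_max = 507.76 / 50.76 = 10
Final answer: (a) τ_max = 50.76 MPa, (b) SF = 10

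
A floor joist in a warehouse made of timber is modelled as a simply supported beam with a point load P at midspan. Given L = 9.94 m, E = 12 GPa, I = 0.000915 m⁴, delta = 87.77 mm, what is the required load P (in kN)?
Model: a simply supported beam with a point load P at midspan, so delta = (P·L^3) / (48·E·I).
Solve for P: P = (48·delta·E·I) / L^3.
Convert to SI units:
  E = 12 GPa = 1.2 × 10¹⁰ Pa
  delta = 87.77 mm = 0.08777 m
Substitute:
  P = (48 × 0.08777 × (1.2 × 10¹⁰) × 0.000915) / 9.94^3
  P = 47100 N
Convert: P = 47100 N = 47.1 kN
Final answer: P = 47.1 kN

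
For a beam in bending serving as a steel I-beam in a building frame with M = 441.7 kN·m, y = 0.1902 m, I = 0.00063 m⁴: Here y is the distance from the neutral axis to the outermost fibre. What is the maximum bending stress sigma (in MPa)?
Model: a beam in bending, so sigma = (M·y) / I.
Convert to SI units:
  M = 441.7 kN·m = 441700 N·m
Substitute:
  sigma = (441700 × 0.1902) / 0.00063
  sigma = 1.334 × 10⁸ Pa
Convert: sigma = 1.334 × 10⁸ Pa = 133.4 MPa
Final answer: sigma = 133.4 MPa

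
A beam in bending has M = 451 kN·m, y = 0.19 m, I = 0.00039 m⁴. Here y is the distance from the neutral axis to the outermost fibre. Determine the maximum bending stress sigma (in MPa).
Model: a beam in bending, so sigma = (M·y) / I.
Convert to SI units:
  M = 451 kN·m = 451000 N·m
Substitute:
  sigma = (451000 × 0.19) / 0.00039
  sigma = 2.197 × 10⁸ Pa
Convert: sigma = 2.197 × 10⁸ Pa = 219.7 MPa
Final answer: sigma = 219.7 MPa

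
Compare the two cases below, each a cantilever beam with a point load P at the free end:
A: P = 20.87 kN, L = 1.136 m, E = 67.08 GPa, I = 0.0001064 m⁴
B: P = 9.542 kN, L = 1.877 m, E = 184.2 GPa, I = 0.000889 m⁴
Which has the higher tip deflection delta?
Model: a cantilever beam with a point load P at the free end, so delta = (P·L^3) / (3·E·I) (SI units).
  A: delta = (20870 × 1.136^3) / (3 × (6.708 × 10¹⁰) × 0.0001064) = 0.001429 m = 1.429 mm
  B: delta = (9542 × 1.877^3) / (3 × (1.842 × 10¹¹) × 0.000889) = 0.0001284 m = 0.1284 mm
1.429 mm > 0.1284 mm, so A is larger.
Final answer: A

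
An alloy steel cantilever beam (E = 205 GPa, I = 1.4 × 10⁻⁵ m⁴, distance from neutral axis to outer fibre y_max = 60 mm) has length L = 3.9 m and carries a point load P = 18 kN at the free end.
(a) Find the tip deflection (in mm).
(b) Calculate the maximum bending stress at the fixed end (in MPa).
(a) Tip deflection of a cantilever with an end point load: δ = P·L^3 / (3·E·I). Convert P = 18 kN = 18000 N, E = 205 GPa = 2.05 × 10¹¹ Pa.
  δ = (18000 × 3.9^3) / (3 × (2.05 × 10¹¹) × (1.4 × 10⁻⁵)) = 0.124 m = 124 mm
(b) Maximum bending moment at the fixed end: M = P·L = 18000 × 3.9 = 70200 N·m. Convert y_max = 60 mm = 0.06 m.
  σ = M·y_max / I = (70200 × 0.06) / (1.4 × 10⁻⁵) = 3.009 × 10⁸ Pa = 300.9 MPa
Final answer: (a) δ = 124 mm, (b) σ = 300.9 MPa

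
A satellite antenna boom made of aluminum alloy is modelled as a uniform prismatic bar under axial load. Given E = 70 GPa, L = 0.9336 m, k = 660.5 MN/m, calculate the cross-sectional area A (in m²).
Model: a uniform prismatic bar under axial load, so k = (A·E) / L.
Solve for A: A = (k·L) / E.
Convert to SI units:
  E = 70 GPa = 7 × 10¹⁰ Pa
  k = 660.5 MN/m = 6.605 × 10⁸ N/m
Substitute:
  A = ((6.605 × 10⁸) × 0.9336) / (7 × 10¹⁰)
  A = 0.008809 m²
Final answer: A = 0.008809 m²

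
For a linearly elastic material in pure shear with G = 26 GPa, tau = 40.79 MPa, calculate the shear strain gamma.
Model: a linearly elastic material in pure shear, so tau = G·gamma.
Solve for gamma: gamma = tau / G.
Convert to SI units:
  G = 26 GPa = 2.6 × 10¹⁰ Pa
  tau = 40.79 MPa = 4.079 × 10⁷ Pa
Substitute:
  gamma = (4.079 × 10⁷) / (2.6 × 10¹⁰)
  gamma = 0.001569
Final answer: gamma = 0.001569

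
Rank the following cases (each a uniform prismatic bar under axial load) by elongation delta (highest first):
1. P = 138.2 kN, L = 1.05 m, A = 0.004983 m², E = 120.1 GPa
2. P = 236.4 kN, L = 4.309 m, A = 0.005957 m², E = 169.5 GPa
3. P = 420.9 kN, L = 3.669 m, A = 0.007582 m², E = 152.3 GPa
Model: a uniform prismatic bar under axial load, so delta = (P·L) / (A·E) (SI units).
  Case 1: delta = (138200 × 1.05) / (0.004983 × (1.201 × 10¹¹)) = 0.0002425 m = 0.2425 mm
  Case 2: delta = (236400 × 4.309) / (0.005957 × (1.695 × 10¹¹)) = 0.001009 m = 1.009 mm
  Case 3: delta = (420900 × 3.669) / (0.007582 × (1.523 × 10¹¹)) = 0.001337 m = 1.337 mm
Ordering: 1.337 mm (case 3) > 1.009 mm (case 2) > 0.2425 mm (case 1)
Final answer: 3, 2, 1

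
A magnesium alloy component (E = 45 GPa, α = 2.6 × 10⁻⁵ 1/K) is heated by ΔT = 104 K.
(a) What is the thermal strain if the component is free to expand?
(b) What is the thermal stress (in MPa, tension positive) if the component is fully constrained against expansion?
(a) Free thermal strain ε_th = α·ΔT = (2.6 × 10⁻⁵) × 104 = 0.002704
(b) Fully constrained, the expansion is suppressed, so σ = -E·α·ΔT. Convert E = 45 GPa = 4.5 × 10¹⁰ Pa.
  σ = -(4.5 × 10¹⁰) × (2.6 × 10⁻⁵) × 104 = -1.217 × 10⁸ Pa = -121.7 MPa (compressive)
Final answer: (a) ε_th = 0.002704, (b) σ = -121.7 MPa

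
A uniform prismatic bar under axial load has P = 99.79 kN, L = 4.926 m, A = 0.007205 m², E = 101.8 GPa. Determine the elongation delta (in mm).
Model: a uniform prismatic bar under axial load, so delta = (P·L) / (A·E).
Convert to SI units:
  P = 99.79 kN = 99790 N
  E = 101.8 GPa = 1.018 × 10¹¹ Pa
Substitute:
  delta = (99790 × 4.926) / (0.007205 × (1.018 × 10¹¹))
  delta = 0.0006702 m
Convert: delta = 0.0006702 m = 0.6702 mm
Final answer: delta = 0.6702 mm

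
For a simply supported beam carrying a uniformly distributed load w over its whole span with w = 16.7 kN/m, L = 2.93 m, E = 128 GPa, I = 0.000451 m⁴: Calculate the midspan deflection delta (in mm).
Model: a simply supported beam carrying a uniformly distributed load w over its whole span, so delta = (5·w·L^4) / (384·E·I).
Convert to SI units:
  w = 16.7 kN/m = 16700 N/m
  E = 128 GPa = 1.28 × 10¹¹ Pa
Substitute:
  delta = (5 × 16700 × 2.93^4) / (384 × (1.28 × 10¹¹) × 0.000451)
  delta = 0.0002776 m
Convert: delta = 0.0002776 m = 0.2776 mm
Final answer: delta = 0.2776 mm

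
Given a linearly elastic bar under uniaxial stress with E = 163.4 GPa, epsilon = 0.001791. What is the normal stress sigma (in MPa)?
Model: a linearly elastic bar under uniaxial stress, so sigma = E·epsilon.
Convert to SI units:
  E = 163.4 GPa = 1.634 × 10¹¹ Pa
Substitute:
  sigma = (1.634 × 10¹¹) × 0.001791
  sigma = 2.926 × 10⁸ Pa
Convert: sigma = 2.926 × 10⁸ Pa = 292.6 MPa
Final answer: sigma = 292.6 MPa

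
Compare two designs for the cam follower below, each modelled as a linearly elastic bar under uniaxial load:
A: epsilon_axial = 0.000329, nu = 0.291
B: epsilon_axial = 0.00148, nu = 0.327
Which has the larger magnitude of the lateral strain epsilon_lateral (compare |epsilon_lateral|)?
Model: a linearly elastic bar under uniaxial load, so epsilon_lateral = -nu·epsilon_axial (SI units).
  A: epsilon_lateral = -(0.291 × 0.000329) = -9.574 × 10⁻⁵
  B: epsilon_lateral = -(0.327 × 0.00148) = -0.000484
|epsilon_lateral|: A = 9.574 × 10⁻⁵, B = 0.000484, so B is larger in magnitude.
Final answer: B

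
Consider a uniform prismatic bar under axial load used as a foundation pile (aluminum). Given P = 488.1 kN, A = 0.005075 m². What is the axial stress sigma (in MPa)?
Model: a uniform prismatic bar under axial load, so sigma = P / A.
Convert to SI units:
  P = 488.1 kN = 488100 N
Substitute:
  sigma = 488100 / 0.005075
  sigma = 9.618 × 10⁷ Pa
Convert: sigma = 9.618 × 10⁷ Pa = 96.18 MPa
Final answer: sigma = 96.18 MPa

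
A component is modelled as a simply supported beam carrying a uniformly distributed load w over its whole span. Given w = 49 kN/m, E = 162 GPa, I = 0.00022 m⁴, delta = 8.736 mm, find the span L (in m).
Model: a simply supported beam carrying a uniformly distributed load w over its whole span, so delta = (5·w·L^4) / (384·E·I).
Solve for L: L = ((384·delta·E·I) / (5·w))^(1/4).
Convert to SI units:
  w = 49 kN/m = 49000 N/m
  E = 162 GPa = 1.62 × 10¹¹ Pa
  delta = 8.736 mm = 0.008736 m
Substitute:
  L = ((384 × 0.008736 × (1.62 × 10¹¹) × 0.00022) / (5 × 49000))^(1/4)
  L = 4.7 m
Final answer: L = 4.7 m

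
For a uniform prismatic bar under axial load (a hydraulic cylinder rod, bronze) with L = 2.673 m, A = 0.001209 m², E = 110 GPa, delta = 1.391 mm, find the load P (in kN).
Model: a uniform prismatic bar under axial load, so delta = (P·L) / (A·E).
Solve for P: P = (delta·A·E) / L.
Convert to SI units:
  E = 110 GPa = 1.1 × 10¹¹ Pa
  delta = 1.391 mm = 0.001391 m
Substitute:
  P = (0.001391 × 0.001209 × (1.1 × 10¹¹)) / 2.673
  P = 69210 N
Convert: P = 69210 N = 69.21 kN
Final answer: P = 69.21 kN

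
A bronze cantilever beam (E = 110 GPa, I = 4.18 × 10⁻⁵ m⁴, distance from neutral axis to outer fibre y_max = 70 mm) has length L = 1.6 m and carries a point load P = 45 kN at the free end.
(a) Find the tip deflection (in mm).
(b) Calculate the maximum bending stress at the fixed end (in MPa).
(a) Tip deflection of a cantilever with an end point load: δ = P·L^3 / (3·E·I). Convert P = 45 kN = 45000 N, E = 110 GPa = 1.1 × 10¹¹ Pa.
  δ = (45000 × 1.6^3) / (3 × (1.1 × 10¹¹) × (4.18 × 10⁻⁵)) = 0.01336 m = 13.36 mm
(b) Maximum bending moment at the fixed end: M = P·L = 45000 × 1.6 = 72000 N·m. Convert y_max = 70 mm = 0.07 m.
  σ = M·y_max / I = (72000 × 0.07) / (4.18 × 10⁻⁵) = 1.206 × 10⁸ Pa = 120.6 MPa
Final answer: (a) δ = 13.36 mm, (b) σ = 120.6 MPa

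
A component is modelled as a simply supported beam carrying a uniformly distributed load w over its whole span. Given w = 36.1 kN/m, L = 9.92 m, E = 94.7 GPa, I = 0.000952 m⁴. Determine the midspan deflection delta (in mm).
Model: a simply supported beam carrying a uniformly distributed load w over its whole span, so delta = (5·w·L^4) / (384·E·I).
Convert to SI units:
  w = 36.1 kN/m = 36100 N/m
  E = 94.7 GPa = 9.47 × 10¹⁰ Pa
Substitute:
  delta = (5 × 36100 × 9.92^4) / (384 × (9.47 × 10¹⁰) × 0.000952)
  delta = 0.05049 m
Convert: delta = 0.05049 m = 50.49 mm
Final answer: delta = 50.49 mm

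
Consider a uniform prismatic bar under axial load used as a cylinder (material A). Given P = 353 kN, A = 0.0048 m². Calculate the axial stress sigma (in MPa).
Model: a uniform prismatic bar under axial load, so sigma = P / A.
Convert to SI units:
  P = 353 kN = 353000 N
Substitute:
  sigma = 353000 / 0.0048
  sigma = 7.354 × 10⁷ Pa
Convert: sigma = 7.354 × 10⁷ Pa = 73.54 MPa
Final answer: sigma = 73.54 MPa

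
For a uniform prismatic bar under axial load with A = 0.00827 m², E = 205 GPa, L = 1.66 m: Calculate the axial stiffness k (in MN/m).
Model: a uniform prismatic bar under axial load, so k = (A·E) / L.
Convert to SI units:
  E = 205 GPa = 2.05 × 10¹¹ Pa
Substitute:
  k = (0.00827 × (2.05 × 10¹¹)) / 1.66
  k = 1.021 × 10⁹ N/m
Convert: k = 1.021 × 10⁹ N/m = 1021 MN/m
Final answer: k = 1021 MN/m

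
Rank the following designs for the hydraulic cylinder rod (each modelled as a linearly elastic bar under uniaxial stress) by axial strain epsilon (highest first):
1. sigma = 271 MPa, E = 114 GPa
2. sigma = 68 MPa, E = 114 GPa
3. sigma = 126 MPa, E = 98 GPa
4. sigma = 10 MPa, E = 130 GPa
Model: a linearly elastic bar under uniaxial stress, so epsilon = sigma / E (SI units).
  Case 1: epsilon = (2.71 × 10⁸) / (1.14 × 10¹¹) = 0.002377
  Case 2: epsilon = (6.8 × 10⁷) / (1.14 × 10¹¹) = 0.0005965
  Case 3: epsilon = (1.26 × 10⁸) / (9.8 × 10¹⁰) = 0.001286
  Case 4: epsilon = (1 × 10⁷) / (1.3 × 10¹¹) = 7.692 × 10⁻⁵
Ordering: 0.002377 (case 1) > 0.001286 (case 3) > 0.0005965 (case 2) > 7.692 × 10⁻⁵ (case 4)
Final answer: 1, 3, 2, 4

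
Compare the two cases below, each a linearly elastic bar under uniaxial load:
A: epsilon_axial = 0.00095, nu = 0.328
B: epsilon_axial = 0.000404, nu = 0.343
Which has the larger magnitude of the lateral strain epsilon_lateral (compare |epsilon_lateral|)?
Model: a linearly elastic bar under uniaxial load, so epsilon_lateral = -nu·epsilon_axial (SI units).
  A: epsilon_lateral = -(0.328 × 0.00095) = -0.0003116
  B: epsilon_lateral = -(0.343 × 0.000404) = -0.0001386
|epsilon_lateral|: A = 0.0003116, B = 0.0001386, so A is larger in magnitude.
Final answer: A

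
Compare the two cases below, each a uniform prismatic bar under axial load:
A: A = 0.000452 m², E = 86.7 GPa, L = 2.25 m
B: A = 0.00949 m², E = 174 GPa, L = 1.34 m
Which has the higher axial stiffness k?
Model: a uniform prismatic bar under axial load, so k = (A·E) / L (SI units).
  A: k = (0.000452 × (8.67 × 10¹⁰)) / 2.25 = 1.742 × 10⁷ N/m = 17.42 MN/m
  B: k = (0.00949 × (1.74 × 10¹¹)) / 1.34 = 1.232 × 10⁹ N/m = 1232 MN/m
1232 MN/m > 17.42 MN/m, so B is larger.
Final answer: B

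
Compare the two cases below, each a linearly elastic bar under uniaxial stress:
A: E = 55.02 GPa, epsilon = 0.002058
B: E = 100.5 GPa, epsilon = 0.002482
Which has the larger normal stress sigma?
Model: a linearly elastic bar under uniaxial stress, so sigma = E·epsilon (SI units).
  A: sigma = (5.502 × 10¹⁰) × 0.002058 = 1.132 × 10⁸ Pa = 113.2 MPa
  B: sigma = (1.005 × 10¹¹) × 0.002482 = 2.494 × 10⁸ Pa = 249.4 MPa
249.4 MPa > 113.2 MPa, so B is larger.
Final answer: B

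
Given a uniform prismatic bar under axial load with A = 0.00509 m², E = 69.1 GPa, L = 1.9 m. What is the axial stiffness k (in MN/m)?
Model: a uniform prismatic bar under axial load, so k = (A·E) / L.
Convert to SI units:
  E = 69.1 GPa = 6.91 × 10¹⁰ Pa
Substitute:
  k = (0.00509 × (6.91 × 10¹⁰)) / 1.9
  k = 1.851 × 10⁸ N/m
Convert: k = 1.851 × 10⁸ N/m = 185.1 MN/m
Final answer: k = 185.1 MN/m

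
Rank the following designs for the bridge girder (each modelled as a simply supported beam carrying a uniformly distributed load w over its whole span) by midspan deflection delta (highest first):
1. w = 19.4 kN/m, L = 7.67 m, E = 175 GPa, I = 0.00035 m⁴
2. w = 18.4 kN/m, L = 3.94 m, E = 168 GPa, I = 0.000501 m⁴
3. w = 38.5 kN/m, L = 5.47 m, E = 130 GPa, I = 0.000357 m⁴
Model: a simply supported beam carrying a uniformly distributed load w over its whole span, so delta = (5·w·L^4) / (384·E·I) (SI units).
  Case 1: delta = (5 × 19400 × 7.67^4) / (384 × (1.75 × 10¹¹) × 0.00035) = 0.01427 m = 14.27 mm
  Case 2: delta = (5 × 18400 × 3.94^4) / (384 × (1.68 × 10¹¹) × 0.000501) = 0.000686 m = 0.686 mm
  Case 3: delta = (5 × 38500 × 5.47^4) / (384 × (1.3 × 10¹¹) × 0.000357) = 0.00967 m = 9.67 mm
Ordering: 14.27 mm (case 1) > 9.67 mm (case 3) > 0.686 mm (case 2)
Final answer: 1, 3, 2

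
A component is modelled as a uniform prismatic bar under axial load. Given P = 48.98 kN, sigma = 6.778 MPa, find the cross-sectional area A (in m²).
Model: a uniform prismatic bar under axial load, so sigma = P / A.
Solve for A: A = P / sigma.
Convert to SI units:
  P = 48.98 kN = 48980 N
  sigma = 6.778 MPa = 6.778 × 10⁶ Pa
Substitute:
  A = 48980 / (6.778 × 10⁶)
  A = 0.007226 m²
Final answer: A = 0.007226 m²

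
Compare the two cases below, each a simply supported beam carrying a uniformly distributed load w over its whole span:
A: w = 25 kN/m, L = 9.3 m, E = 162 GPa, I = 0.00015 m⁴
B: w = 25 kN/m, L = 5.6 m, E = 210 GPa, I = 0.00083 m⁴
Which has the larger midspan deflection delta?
Model: a simply supported beam carrying a uniformly distributed load w over its whole span, so delta = (5·w·L^4) / (384·E·I) (SI units).
  A: delta = (5 × 25000 × 9.3^4) / (384 × (1.62 × 10¹¹) × 0.00015) = 0.1002 m = 100.2 mm
  B: delta = (5 × 25000 × 5.6^4) / (384 × (2.1 × 10¹¹) × 0.00083) = 0.001837 m = 1.837 mm
100.2 mm > 1.837 mm, so A is larger.
Final answer: A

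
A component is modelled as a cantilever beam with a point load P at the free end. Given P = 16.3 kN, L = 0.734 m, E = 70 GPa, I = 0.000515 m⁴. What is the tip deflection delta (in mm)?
Model: a cantilever beam with a point load P at the free end, so delta = (P·L^3) / (3·E·I).
Convert to SI units:
  P = 16.3 kN = 16300 N
  E = 70 GPa = 7 × 10¹⁰ Pa
Substitute:
  delta = (16300 × 0.734^3) / (3 × (7 × 10¹⁰) × 0.000515)
  delta = 5.96 × 10⁻⁵ m
Convert: delta = 5.96 × 10⁻⁵ m = 0.0596 mm
Final answer: delta = 0.0596 mm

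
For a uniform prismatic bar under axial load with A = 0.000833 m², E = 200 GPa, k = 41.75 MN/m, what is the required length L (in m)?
Model: a uniform prismatic bar under axial load, so k = (A·E) / L.
Solve for L: L = (A·E) / k.
Convert to SI units:
  E = 200 GPa = 2 × 10¹¹ Pa
  k = 41.75 MN/m = 4.175 × 10⁷ N/m
Substitute:
  L = (0.000833 × (2 × 10¹¹)) / (4.175 × 10⁷)
  L = 3.99 m
Final answer: L = 3.99 m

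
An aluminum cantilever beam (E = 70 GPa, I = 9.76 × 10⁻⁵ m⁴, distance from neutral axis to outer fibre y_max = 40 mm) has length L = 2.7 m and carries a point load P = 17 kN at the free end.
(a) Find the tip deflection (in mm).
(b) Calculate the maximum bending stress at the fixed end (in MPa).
(a) Tip deflection of a cantilever with an end point load: δ = P·L^3 / (3·E·I). Convert P = 17 kN = 17000 N, E = 70 GPa = 7 × 10¹⁰ Pa.
  δ = (17000 × 2.7^3) / (3 × (7 × 10¹⁰) × (9.76 × 10⁻⁵)) = 0.01633 m = 16.33 mm
(b) Maximum bending moment at the fixed end: M = P·L = 17000 × 2.7 = 45900 N·m. Convert y_max = 40 mm = 0.04 m.
  σ = M·y_max / I = (45900 × 0.04) / (9.76 × 10⁻⁵) = 1.881 × 10⁷ Pa = 18.81 MPa
Final answer: (a) δ = 16.33 mm, (b) σ = 18.81 MPa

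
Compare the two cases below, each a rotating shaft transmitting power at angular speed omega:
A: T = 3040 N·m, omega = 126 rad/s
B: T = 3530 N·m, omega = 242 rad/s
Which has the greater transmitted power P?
Model: a rotating shaft transmitting power at angular speed omega, so P = T·omega (SI units).
  A: P = 3040 × 126 = 383000 W = 383 kW
  B: P = 3530 × 242 = 854300 W = 854.3 kW
854.3 kW > 383 kW, so B is larger.
Final answer: B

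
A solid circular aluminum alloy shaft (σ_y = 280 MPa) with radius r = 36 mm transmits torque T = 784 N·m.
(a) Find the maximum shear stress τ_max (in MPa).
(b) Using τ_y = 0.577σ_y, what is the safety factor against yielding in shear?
(a) For a solid circular shaft, τ_max = T·r/J with J = π·r^4/2, i.e. τ_max = 2·T / (π·r^3). Convert r = 36 mm = 0.036 m.
  τ_max = (2 × 784) / (π × 0.036^3) = 1.07 × 10⁷ Pa = 10.7 MPa
(b) τ_y = 0.577 × 280 = 161.56 MPa
  SF = τ_y/τ_max = 161.56 / 10.7 = 15.1
Final answer: (a) τ_max = 10.7 MPa, (b) SF = 15.1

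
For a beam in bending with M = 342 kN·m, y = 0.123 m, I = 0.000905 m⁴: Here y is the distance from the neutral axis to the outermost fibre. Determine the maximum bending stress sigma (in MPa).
Model: a beam in bending, so sigma = (M·y) / I.
Convert to SI units:
  M = 342 kN·m = 342000 N·m
Substitute:
  sigma = (342000 × 0.123) / 0.000905
  sigma = 4.648 × 10⁷ Pa
Convert: sigma = 4.648 × 10⁷ Pa = 46.48 MPa
Final answer: sigma = 46.48 MPa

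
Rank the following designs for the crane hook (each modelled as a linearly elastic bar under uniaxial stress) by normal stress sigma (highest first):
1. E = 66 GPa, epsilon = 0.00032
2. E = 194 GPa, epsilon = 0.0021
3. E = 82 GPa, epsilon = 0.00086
Model: a linearly elastic bar under uniaxial stress, so sigma = E·epsilon (SI units).
  Case 1: sigma = (6.6 × 10¹⁰) × 0.00032 = 2.112 × 10⁷ Pa = 21.12 MPa
  Case 2: sigma = (1.94 × 10¹¹) × 0.0021 = 4.074 × 10⁸ Pa = 407.4 MPa
  Case 3: sigma = (8.2 × 10¹⁰) × 0.00086 = 7.052 × 10⁷ Pa = 70.52 MPa
Ordering: 407.4 MPa (case 2) > 70.52 MPa (case 3) > 21.12 MPa (case 1)
Final answer: 2, 3, 1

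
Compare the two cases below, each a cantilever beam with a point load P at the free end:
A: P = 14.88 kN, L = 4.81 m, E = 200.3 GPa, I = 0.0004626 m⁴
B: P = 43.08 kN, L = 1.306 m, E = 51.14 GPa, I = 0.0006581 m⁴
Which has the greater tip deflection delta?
Model: a cantilever beam with a point load P at the free end, so delta = (P·L^3) / (3·E·I) (SI units).
  A: delta = (14880 × 4.81^3) / (3 × (2.003 × 10¹¹) × 0.0004626) = 0.005957 m = 5.957 mm
  B: delta = (43080 × 1.306^3) / (3 × (5.114 × 10¹⁰) × 0.0006581) = 0.0009505 m = 0.9505 mm
5.957 mm > 0.9505 mm, so A is larger.
Final answer: A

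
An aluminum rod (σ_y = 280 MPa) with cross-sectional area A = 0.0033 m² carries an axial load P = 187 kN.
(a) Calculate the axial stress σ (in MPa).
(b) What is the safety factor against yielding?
(a) Axial stress σ = P/A. Convert P = 187 kN = 187000 N.
  σ = 187000 / 0.0033 = 5.667 × 10⁷ Pa = 56.67 MPa
(b) Safety factor SF = σ_y/σ = 280 / 56.67 = 4.941
Final answer: (a) σ = 56.67 MPa, (b) SF = 4.941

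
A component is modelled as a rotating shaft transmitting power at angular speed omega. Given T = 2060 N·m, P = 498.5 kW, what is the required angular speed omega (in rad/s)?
Model: a rotating shaft transmitting power at angular speed omega, so P = T·omega.
Solve for omega: omega = P / T.
Convert to SI units:
  P = 498.5 kW = 498500 W
Substitute:
  omega = 498500 / 2060
  omega = 242 rad/s
Final answer: omega = 242 rad/s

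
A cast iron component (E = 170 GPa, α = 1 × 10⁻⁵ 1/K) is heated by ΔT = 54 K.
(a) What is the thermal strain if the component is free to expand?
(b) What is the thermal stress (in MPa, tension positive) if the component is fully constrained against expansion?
(a) Free thermal strain ε_th = α·ΔT = (1 × 10⁻⁵) × 54 = 0.00054
(b) Fully constrained, the expansion is suppressed, so σ = -E·α·ΔT. Convert E = 170 GPa = 1.7 × 10¹¹ Pa.
  σ = -(1.7 × 10¹¹) × (1 × 10⁻⁵) × 54 = -9.18 × 10⁷ Pa = -91.8 MPa (compressive)
Final answer: (a) ε_th = 0.00054, (b) σ = -91.8 MPa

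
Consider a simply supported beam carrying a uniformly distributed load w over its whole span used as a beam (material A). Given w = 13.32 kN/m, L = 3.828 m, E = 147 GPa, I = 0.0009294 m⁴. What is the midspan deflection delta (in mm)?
Model: a simply supported beam carrying a uniformly distributed load w over its whole span, so delta = (5·w·L^4) / (384·E·I).
Convert to SI units:
  w = 13.32 kN/m = 13320 N/m
  E = 147 GPa = 1.47 × 10¹¹ Pa
Substitute:
  delta = (5 × 13320 × 3.828^4) / (384 × (1.47 × 10¹¹) × 0.0009294)
  delta = 0.0002726 m
Convert: delta = 0.0002726 m = 0.2726 mm
Final answer: delta = 0.2726 mm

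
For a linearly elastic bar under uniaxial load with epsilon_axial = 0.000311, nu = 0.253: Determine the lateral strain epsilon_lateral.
Model: a linearly elastic bar under uniaxial load, so epsilon_lateral = -nu·epsilon_axial.
Substitute:
  epsilon_lateral = -(0.253 × 0.000311)
  epsilon_lateral = -7.868 × 10⁻⁵
Final answer: epsilon_lateral = -7.868 × 10⁻⁵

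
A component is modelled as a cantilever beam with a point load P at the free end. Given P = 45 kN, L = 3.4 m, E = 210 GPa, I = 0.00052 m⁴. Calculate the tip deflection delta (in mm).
Model: a cantilever beam with a point load P at the free end, so delta = (P·L^3) / (3·E·I).
Convert to SI units:
  P = 45 kN = 45000 N
  E = 210 GPa = 2.1 × 10¹¹ Pa
Substitute:
  delta = (45000 × 3.4^3) / (3 × (2.1 × 10¹¹) × 0.00052)
  delta = 0.005399 m
Convert: delta = 0.005399 m = 5.399 mm
Final answer: delta = 5.399 mm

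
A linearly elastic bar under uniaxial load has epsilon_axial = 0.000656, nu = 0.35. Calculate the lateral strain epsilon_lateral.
Model: a linearly elastic bar under uniaxial load, so epsilon_lateral = -nu·epsilon_axial.
Substitute:
  epsilon_lateral = -(0.35 × 0.000656)
  epsilon_lateral = -0.0002296
Final answer: epsilon_lateral = -0.0002296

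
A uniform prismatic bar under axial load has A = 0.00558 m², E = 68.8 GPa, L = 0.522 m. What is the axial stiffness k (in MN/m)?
Model: a uniform prismatic bar under axial load, so k = (A·E) / L.
Convert to SI units:
  E = 68.8 GPa = 6.88 × 10¹⁰ Pa
Substitute:
  k = (0.00558 × (6.88 × 10¹⁰)) / 0.522
  k = 7.354 × 10⁸ N/m
Convert: k = 7.354 × 10⁸ N/m = 735.4 MN/m
Final answer: k = 735.4 MN/m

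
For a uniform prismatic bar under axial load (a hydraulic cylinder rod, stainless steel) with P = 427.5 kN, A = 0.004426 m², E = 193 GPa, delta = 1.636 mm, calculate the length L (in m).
Model: a uniform prismatic bar under axial load, so delta = (P·L) / (A·E).
Solve for L: L = (delta·A·E) / P.
Convert to SI units:
  P = 427.5 kN = 427500 N
  E = 193 GPa = 1.93 × 10¹¹ Pa
  delta = 1.636 mm = 0.001636 m
Substitute:
  L = (0.001636 × 0.004426 × (1.93 × 10¹¹)) / 427500
  L = 3.269 m
Final answer: L = 3.269 m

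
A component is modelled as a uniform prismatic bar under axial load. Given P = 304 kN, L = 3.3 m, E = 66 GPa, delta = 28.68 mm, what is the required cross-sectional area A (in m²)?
Model: a uniform prismatic bar under axial load, so delta = (P·L) / (A·E).
Solve for A: A = (P·L) / (delta·E).
Convert to SI units:
  P = 304 kN = 304000 N
  E = 66 GPa = 6.6 × 10¹⁰ Pa
  delta = 28.68 mm = 0.02868 m
Substitute:
  A = (304000 × 3.3) / (0.02868 × (6.6 × 10¹⁰))
  A = 0.00053 m²
Final answer: A = 0.00053 m²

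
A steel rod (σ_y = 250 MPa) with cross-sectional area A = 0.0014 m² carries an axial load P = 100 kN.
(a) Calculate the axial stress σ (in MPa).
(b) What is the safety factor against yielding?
(a) Axial stress σ = P/A. Convert P = 100 kN = 100000 N.
  σ = 100000 / 0.0014 = 7.143 × 10⁷ Pa = 71.43 MPa
(b) Safety factor SF = σ_y/σ = 250 / 71.43 = 3.5
Final answer: (a) σ = 71.43 MPa, (b) SF = 3.5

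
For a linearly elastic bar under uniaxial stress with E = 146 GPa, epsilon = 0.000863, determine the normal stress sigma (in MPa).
Model: a linearly elastic bar under uniaxial stress, so epsilon = sigma / E.
Solve for sigma: sigma = epsilon·E.
Convert to SI units:
  E = 146 GPa = 1.46 × 10¹¹ Pa
Substitute:
  sigma = 0.000863 × (1.46 × 10¹¹)
  sigma = 1.26 × 10⁸ Pa
Convert: sigma = 1.26 × 10⁸ Pa = 126 MPa
Final answer: sigma = 126 MPa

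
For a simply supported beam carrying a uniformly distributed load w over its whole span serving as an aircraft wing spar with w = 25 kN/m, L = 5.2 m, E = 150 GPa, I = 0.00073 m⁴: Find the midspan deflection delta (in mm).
Model: a simply supported beam carrying a uniformly distributed load w over its whole span, so delta = (5·w·L^4) / (384·E·I).
Convert to SI units:
  w = 25 kN/m = 25000 N/m
  E = 150 GPa = 1.5 × 10¹¹ Pa
Substitute:
  delta = (5 × 25000 × 5.2^4) / (384 × (1.5 × 10¹¹) × 0.00073)
  delta = 0.002174 m
Convert: delta = 0.002174 m = 2.174 mm
Final answer: delta = 2.174 mm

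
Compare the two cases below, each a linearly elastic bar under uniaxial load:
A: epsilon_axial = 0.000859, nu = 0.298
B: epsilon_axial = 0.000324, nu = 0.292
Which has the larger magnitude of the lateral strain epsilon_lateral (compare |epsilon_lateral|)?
Model: a linearly elastic bar under uniaxial load, so epsilon_lateral = -nu·epsilon_axial (SI units).
  A: epsilon_lateral = -(0.298 × 0.000859) = -0.000256
  B: epsilon_lateral = -(0.292 × 0.000324) = -9.461 × 10⁻⁵
|epsilon_lateral|: A = 0.000256, B = 9.461 × 10⁻⁵, so A is larger in magnitude.
Final answer: A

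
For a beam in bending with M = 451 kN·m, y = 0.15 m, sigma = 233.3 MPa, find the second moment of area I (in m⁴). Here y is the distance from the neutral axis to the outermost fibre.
Model: a beam in bending, so sigma = (M·y) / I.
Solve for I: I = (M·y) / sigma.
Convert to SI units:
  M = 451 kN·m = 451000 N·m
  sigma = 233.3 MPa = 2.333 × 10⁸ Pa
Substitute:
  I = (451000 × 0.15) / (2.333 × 10⁸)
  I = 0.00029 m⁴
Final answer: I = 0.00029 m⁴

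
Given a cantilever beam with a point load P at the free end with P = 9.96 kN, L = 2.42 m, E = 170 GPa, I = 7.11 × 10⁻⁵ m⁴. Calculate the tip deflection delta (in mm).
Model: a cantilever beam with a point load P at the free end, so delta = (P·L^3) / (3·E·I).
Convert to SI units:
  P = 9.96 kN = 9960 N
  E = 170 GPa = 1.7 × 10¹¹ Pa
Substitute:
  delta = (9960 × 2.42^3) / (3 × (1.7 × 10¹¹) × (7.11 × 10⁻⁵))
  delta = 0.003893 m
Convert: delta = 0.003893 m = 3.893 mm
Final answer: delta = 3.893 mm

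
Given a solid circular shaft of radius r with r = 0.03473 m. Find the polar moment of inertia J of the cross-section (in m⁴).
Model: a solid circular shaft of radius r, so J = (π·r^4) / 2.
Substitute:
  J = (π × 0.03473^4) / 2
  J = 2.285 × 10⁻⁶ m⁴
Final answer: J = 2.285 × 10⁻⁶ m⁴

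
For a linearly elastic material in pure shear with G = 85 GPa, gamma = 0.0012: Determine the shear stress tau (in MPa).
Model: a linearly elastic material in pure shear, so tau = G·gamma.
Convert to SI units:
  G = 85 GPa = 8.5 × 10¹⁰ Pa
Substitute:
  tau = (8.5 × 10¹⁰) × 0.0012
  tau = 1.02 × 10⁸ Pa
Convert: tau = 1.02 × 10⁸ Pa = 102 MPa
Final answer: tau = 102 MPa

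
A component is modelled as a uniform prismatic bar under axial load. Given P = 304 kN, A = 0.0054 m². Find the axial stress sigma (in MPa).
Model: a uniform prismatic bar under axial load, so sigma = P / A.
Convert to SI units:
  P = 304 kN = 304000 N
Substitute:
  sigma = 304000 / 0.0054
  sigma = 5.63 × 10⁷ Pa
Convert: sigma = 5.63 × 10⁷ Pa = 56.3 MPa
Final answer: sigma = 56.3 MPa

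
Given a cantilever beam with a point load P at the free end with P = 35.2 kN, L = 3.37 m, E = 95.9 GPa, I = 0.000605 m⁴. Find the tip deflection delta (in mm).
Model: a cantilever beam with a point load P at the free end, so delta = (P·L^3) / (3·E·I).
Convert to SI units:
  P = 35.2 kN = 35200 N
  E = 95.9 GPa = 9.59 × 10¹⁰ Pa
Substitute:
  delta = (35200 × 3.37^3) / (3 × (9.59 × 10¹⁰) × 0.000605)
  delta = 0.00774 m
Convert: delta = 0.00774 m = 7.74 mm
Final answer: delta = 7.74 mm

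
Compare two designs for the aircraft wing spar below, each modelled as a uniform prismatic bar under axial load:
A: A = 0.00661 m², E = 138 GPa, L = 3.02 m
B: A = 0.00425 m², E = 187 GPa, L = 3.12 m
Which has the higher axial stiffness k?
Model: a uniform prismatic bar under axial load, so k = (A·E) / L (SI units).
  A: k = (0.00661 × (1.38 × 10¹¹)) / 3.02 = 3.02 × 10⁸ N/m = 302 MN/m
  B: k = (0.00425 × (1.87 × 10¹¹)) / 3.12 = 2.547 × 10⁸ N/m = 254.7 MN/m
302 MN/m > 254.7 MN/m, so A is larger.
Final answer: A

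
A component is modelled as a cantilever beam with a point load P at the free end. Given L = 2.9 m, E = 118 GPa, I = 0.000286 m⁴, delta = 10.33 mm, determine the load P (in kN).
Model: a cantilever beam with a point load P at the free end, so delta = (P·L^3) / (3·E·I).
Solve for P: P = (3·delta·E·I) / L^3.
Convert to SI units:
  E = 118 GPa = 1.18 × 10¹¹ Pa
  delta = 10.33 mm = 0.01033 m
Substitute:
  P = (3 × 0.01033 × (1.18 × 10¹¹) × 0.000286) / 2.9^3
  P = 42880 N
Convert: P = 42880 N = 42.88 kN
Final answer: P = 42.88 kN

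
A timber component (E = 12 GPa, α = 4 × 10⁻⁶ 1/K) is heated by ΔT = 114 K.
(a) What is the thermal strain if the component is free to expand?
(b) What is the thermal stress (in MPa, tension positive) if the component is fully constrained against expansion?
(a) Free thermal strain ε_th = α·ΔT = (4 × 10⁻⁶) × 114 = 0.000456
(b) Fully constrained, the expansion is suppressed, so σ = -E·α·ΔT. Convert E = 12 GPa = 1.2 × 10¹⁰ Pa.
  σ = -(1.2 × 10¹⁰) × (4 × 10⁻⁶) × 114 = -5.472 × 10⁶ Pa = -5.472 MPa (compressive)
Final answer: (a) ε_th = 0.000456, (b) σ = -5.472 MPa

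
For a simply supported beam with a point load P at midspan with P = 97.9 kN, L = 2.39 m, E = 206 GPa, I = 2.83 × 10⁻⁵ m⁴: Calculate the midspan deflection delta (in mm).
Model: a simply supported beam with a point load P at midspan, so delta = (P·L^3) / (48·E·I).
Convert to SI units:
  P = 97.9 kN = 97900 N
  E = 206 GPa = 2.06 × 10¹¹ Pa
Substitute:
  delta = (97900 × 2.39^3) / (48 × (2.06 × 10¹¹) × (2.83 × 10⁻⁵))
  delta = 0.004776 m
Convert: delta = 0.004776 m = 4.776 mm
Final answer: delta = 4.776 mm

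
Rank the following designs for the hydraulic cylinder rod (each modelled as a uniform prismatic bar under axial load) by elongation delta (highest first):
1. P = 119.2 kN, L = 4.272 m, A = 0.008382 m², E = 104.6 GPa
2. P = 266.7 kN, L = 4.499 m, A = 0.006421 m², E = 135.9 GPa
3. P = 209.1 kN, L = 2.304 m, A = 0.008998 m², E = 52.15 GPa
Model: a uniform prismatic bar under axial load, so delta = (P·L) / (A·E) (SI units).
  Case 1: delta = (119200 × 4.272) / (0.008382 × (1.046 × 10¹¹)) = 0.0005808 m = 0.5808 mm
  Case 2: delta = (266700 × 4.499) / (0.006421 × (1.359 × 10¹¹)) = 0.001375 m = 1.375 mm
  Case 3: delta = (209100 × 2.304) / (0.008998 × (5.215 × 10¹⁰)) = 0.001027 m = 1.027 mm
Ordering: 1.375 mm (case 2) > 1.027 mm (case 3) > 0.5808 mm (case 1)
Final answer: 2, 3, 1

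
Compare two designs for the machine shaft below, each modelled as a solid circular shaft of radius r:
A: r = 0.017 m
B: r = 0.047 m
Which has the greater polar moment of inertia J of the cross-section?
Model: a solid circular shaft of radius r, so J = (π·r^4) / 2 (SI units).
  A: J = (π × 0.017^4) / 2 = 1.312 × 10⁻⁷ m⁴
  B: J = (π × 0.047^4) / 2 = 7.665 × 10⁻⁶ m⁴
7.665 × 10⁻⁶ m⁴ > 1.312 × 10⁻⁷ m⁴, so B is larger.
Final answer: B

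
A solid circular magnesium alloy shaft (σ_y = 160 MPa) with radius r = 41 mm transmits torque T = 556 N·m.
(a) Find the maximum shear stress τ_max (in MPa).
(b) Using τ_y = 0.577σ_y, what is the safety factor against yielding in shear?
(a) For a solid circular shaft, τ_max = T·r/J with J = π·r^4/2, i.e. τ_max = 2·T / (π·r^3). Convert r = 41 mm = 0.041 m.
  τ_max = (2 × 556) / (π × 0.041^3) = 5.136 × 10⁶ Pa = 5.136 MPa
(b) τ_y = 0.577 × 160 = 92.32 MPa
  SF = τ_y/τ_max = 92.32 / 5.136 = 17.98
Final answer: (a) τ_max = 5.136 MPa, (b) SF = 17.98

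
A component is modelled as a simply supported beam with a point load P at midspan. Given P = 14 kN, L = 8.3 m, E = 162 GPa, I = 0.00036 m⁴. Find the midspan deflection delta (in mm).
Model: a simply supported beam with a point load P at midspan, so delta = (P·L^3) / (48·E·I).
Convert to SI units:
  P = 14 kN = 14000 N
  E = 162 GPa = 1.62 × 10¹¹ Pa
Substitute:
  delta = (14000 × 8.3^3) / (48 × (1.62 × 10¹¹) × 0.00036)
  delta = 0.00286 m
Convert: delta = 0.00286 m = 2.86 mm
Final answer: delta = 2.86 mm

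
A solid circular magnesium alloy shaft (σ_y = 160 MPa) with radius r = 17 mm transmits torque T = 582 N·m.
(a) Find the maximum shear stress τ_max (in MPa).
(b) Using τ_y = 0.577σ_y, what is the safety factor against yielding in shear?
(a) For a solid circular shaft, τ_max = T·r/J with J = π·r^4/2, i.e. τ_max = 2·T / (π·r^3). Convert r = 17 mm = 0.017 m.
  τ_max = (2 × 582) / (π × 0.017^3) = 7.541 × 10⁷ Pa = 75.41 MPa
(b) τ_y = 0.577 × 160 = 92.32 MPa
  SF = τ_y/τ_max = 92.32 / 75.41 = 1.224
Final answer: (a) τ_max = 75.41 MPa, (b) SF = 1.224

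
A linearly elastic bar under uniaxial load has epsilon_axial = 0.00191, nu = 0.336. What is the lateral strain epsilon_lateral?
Model: a linearly elastic bar under uniaxial load, so epsilon_lateral = -nu·epsilon_axial.
Substitute:
  epsilon_lateral = -(0.336 × 0.00191)
  epsilon_lateral = -0.0006418
Final answer: epsilon_lateral = -0.0006418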